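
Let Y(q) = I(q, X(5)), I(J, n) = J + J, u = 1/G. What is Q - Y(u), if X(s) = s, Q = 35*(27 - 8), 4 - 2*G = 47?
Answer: 28599/43 ≈ 665.09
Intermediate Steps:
G = -43/2 (G = 2 - ½*47 = 2 - 47/2 = -43/2 ≈ -21.500)
Q = 665 (Q = 35*19 = 665)
u = -2/43 (u = 1/(-43/2) = -2/43 ≈ -0.046512)
I(J, n) = 2*J
Y(q) = 2*q
Q - Y(u) = 665 - 2*(-2)/43 = 665 - 1*(-4/43) = 665 + 4/43 = 28599/43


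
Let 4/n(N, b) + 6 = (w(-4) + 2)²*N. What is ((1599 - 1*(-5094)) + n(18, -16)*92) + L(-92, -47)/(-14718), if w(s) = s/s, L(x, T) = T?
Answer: 1281050425/191334 ≈ 6695.4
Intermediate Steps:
w(s) = 1
n(N, b) = 4/(-6 + 9*N) (n(N, b) = 4/(-6 + (1 + 2)²*N) = 4/(-6 + 3²*N) = 4/(-6 + 9*N))
((1599 - 1*(-5094)) + n(18, -16)*92) + L(-92, -47)/(-14718) = ((1599 - 1*(-5094)) + (4/(3*(-2 + 3*18)))*92) - 47/(-14718) = ((1599 + 5094) + (4/(3*(-2 + 54)))*92) - 47*(-1/14718) = (6693 + ((4/3)/52)*92) + 47/14718 = (6693 + ((4/3)*(1/52))*92) + 47/14718 = (6693 + (1/39)*92) + 47/14718 = (6693 + 92/39) + 47/14718 = 261119/39 + 47/14718 = 1281050425/191334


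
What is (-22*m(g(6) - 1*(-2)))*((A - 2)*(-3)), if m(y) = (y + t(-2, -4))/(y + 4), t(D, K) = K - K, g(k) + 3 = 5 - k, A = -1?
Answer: 198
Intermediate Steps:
g(k) = 2 - k (g(k) = -3 + (5 - k) = 2 - k)
t(D, K) = 0
m(y) = y/(4 + y) (m(y) = (y + 0)/(y + 4) = y/(4 + y))
(-22*m(g(6) - 1*(-2)))*((A - 2)*(-3)) = (-22*((2 - 1*6) - 1*(-2))/(4 + ((2 - 1*6) - 1*(-2))))*((-1 - 2)*(-3)) = (-22*((2 - 6) + 2)/(4 + ((2 - 6) + 2)))*(-3*(-3)) = -22*(-4 + 2)/(4 + (-4 + 2))*9 = -(-44)/(4 - 2)*9 = -(-44)/2*9 = -22*(-1)*9 = 22*9 = 198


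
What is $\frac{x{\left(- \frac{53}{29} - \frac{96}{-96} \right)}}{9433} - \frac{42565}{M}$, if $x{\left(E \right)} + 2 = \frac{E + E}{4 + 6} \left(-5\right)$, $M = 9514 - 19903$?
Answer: $\frac{11643600479}{2841983673} \approx 4.097$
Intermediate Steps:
$M = -10389$ ($M = 9514 - 19903 = -10389$)
$x{\left(E \right)} = -2 - E$ ($x{\left(E \right)} = -2 + \frac{E + E}{4 + 6} \left(-5\right) = -2 + \frac{2 E}{10} \left(-5\right) = -2 + 2 E \frac{1}{10} \left(-5\right) = -2 + \frac{E}{5} \left(-5\right) = -2 - E$)
$\frac{x{\left(- \frac{53}{29} - \frac{96}{-96} \right)}}{9433} - \frac{42565}{M} = \frac{-2 - \left(- \frac{53}{29} - \frac{96}{-96}\right)}{9433} - \frac{42565}{-10389} = \left(-2 - \left(\left(-53\right) \frac{1}{29} - -1\right)\right) \frac{1}{9433} - - \frac{42565}{10389} = \left(-2 - \left(- \frac{53}{29} + 1\right)\right) \frac{1}{9433} + \frac{42565}{10389} = \left(-2 - - \frac{24}{29}\right) \frac{1}{9433} + \frac{42565}{10389} = \left(-2 + \frac{24}{29}\right) \frac{1}{9433} + \frac{42565}{10389} = \left(- \frac{34}{29}\right) \frac{1}{9433} + \frac{42565}{10389} = - \frac{34}{273557} + \frac{42565}{10389} = \frac{11643600479}{2841983673}$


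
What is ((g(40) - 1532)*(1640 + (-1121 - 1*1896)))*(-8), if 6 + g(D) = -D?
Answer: -17383248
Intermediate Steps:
g(D) = -6 - D
((g(40) - 1532)*(1640 + (-1121 - 1*1896)))*(-8) = (((-6 - 1*40) - 1532)*(1640 + (-1121 - 1*1896)))*(-8) = (((-6 - 40) - 1532)*(1640 + (-1121 - 1896)))*(-8) = ((-46 - 1532)*(1640 - 3017))*(-8) = -1578*(-1377)*(-8) = 2172906*(-8) = -17383248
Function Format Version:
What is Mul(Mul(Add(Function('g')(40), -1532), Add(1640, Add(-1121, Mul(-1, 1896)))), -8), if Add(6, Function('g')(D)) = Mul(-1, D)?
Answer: -17383248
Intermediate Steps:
Function('g')(D) = Add(-6, Mul(-1, D))
Mul(Mul(Add(Function('g')(40), -1532), Add(1640, Add(-1121, Mul(-1, 1896)))), -8) = Mul(Mul(Add(Add(-6, Mul(-1, 40)), -1532), Add(1640, Add(-1121, Mul(-1, 1896)))), -8) = Mul(Mul(Add(Add(-6, -40), -1532), Add(1640, Add(-1121, -1896))), -8) = Mul(Mul(Add(-46, -1532), Add(1640, -3017)), -8) = Mul(Mul(-1578, -1377), -8) = Mul(2172906, -8) = -17383248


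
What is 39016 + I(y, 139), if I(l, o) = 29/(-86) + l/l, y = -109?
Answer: 3355433/86 ≈ 39017.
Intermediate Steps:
I(l, o) = 57/86 (I(l, o) = 29*(-1/86) + 1 = -29/86 + 1 = 57/86)
39016 + I(y, 139) = 39016 + 57/86 = 3355433/86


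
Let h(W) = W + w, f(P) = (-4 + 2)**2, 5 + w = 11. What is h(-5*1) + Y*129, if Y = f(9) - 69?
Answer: -8384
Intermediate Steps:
w = 6 (w = -5 + 11 = 6)
f(P) = 4 (f(P) = (-2)**2 = 4)
h(W) = 6 + W (h(W) = W + 6 = 6 + W)
Y = -65 (Y = 4 - 69 = -65)
h(-5*1) + Y*129 = (6 - 5*1) - 65*129 = (6 - 5) - 8385 = 1 - 8385 = -8384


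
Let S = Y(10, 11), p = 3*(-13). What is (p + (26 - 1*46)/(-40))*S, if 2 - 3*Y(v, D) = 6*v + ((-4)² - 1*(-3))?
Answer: 5929/6 ≈ 988.17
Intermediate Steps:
p = -39
Y(v, D) = -17/3 - 2*v (Y(v, D) = ⅔ - (6*v + ((-4)² - 1*(-3)))/3 = ⅔ - (6*v + (16 + 3))/3 = ⅔ - (6*v + 19)/3 = ⅔ - (19 + 6*v)/3 = ⅔ + (-19/3 - 2*v) = -17/3 - 2*v)
S = -77/3 (S = -17/3 - 2*10 = -17/3 - 20 = -77/3 ≈ -25.667)
(p + (26 - 1*46)/(-40))*S = (-39 + (26 - 1*46)/(-40))*(-77/3) = (-39 + (26 - 46)*(-1/40))*(-77/3) = (-39 - 20*(-1/40))*(-77/3) = (-39 + ½)*(-77/3) = -77/2*(-77/3) = 5929/6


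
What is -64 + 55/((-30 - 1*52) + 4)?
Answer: -5047/78 ≈ -64.705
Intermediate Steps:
-64 + 55/((-30 - 1*52) + 4) = -64 + 55/((-30 - 52) + 4) = -64 + 55/(-82 + 4) = -64 + 55/(-78) = -64 + 55*(-1/78) = -64 - 55/78 = -5047/78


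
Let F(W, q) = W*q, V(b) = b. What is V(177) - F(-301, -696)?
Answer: -209319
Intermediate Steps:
V(177) - F(-301, -696) = 177 - (-301)*(-696) = 177 - 1*209496 = 177 - 209496 = -209319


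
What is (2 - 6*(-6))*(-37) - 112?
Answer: -1518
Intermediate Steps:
(2 - 6*(-6))*(-37) - 112 = (2 + 36)*(-37) - 112 = 38*(-37) - 112 = -1406 - 112 = -1518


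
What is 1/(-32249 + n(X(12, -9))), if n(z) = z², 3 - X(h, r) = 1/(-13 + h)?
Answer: -1/32233 ≈ -3.1024e-5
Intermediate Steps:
X(h, r) = 3 - 1/(-13 + h)
1/(-32249 + n(X(12, -9))) = 1/(-32249 + ((-40 + 3*12)/(-13 + 12))²) = 1/(-32249 + ((-40 + 36)/(-1))²) = 1/(-32249 + (-1*(-4))²) = 1/(-32249 + 4²) = 1/(-32249 + 16) = 1/(-32233) = -1/32233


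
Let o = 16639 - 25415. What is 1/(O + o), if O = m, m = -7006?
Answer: -1/15782 ≈ -6.3363e-5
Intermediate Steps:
O = -7006
o = -8776
1/(O + o) = 1/(-7006 - 8776) = 1/(-15782) = -1/15782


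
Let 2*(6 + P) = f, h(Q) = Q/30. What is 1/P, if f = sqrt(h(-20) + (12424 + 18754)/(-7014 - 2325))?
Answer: -6226/38395 - I*sqrt(9703221)/115185 ≈ -0.16216 - 0.027043*I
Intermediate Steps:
h(Q) = Q/30 (h(Q) = Q*(1/30) = Q/30)
f = 2*I*sqrt(9703221)/3113 (f = sqrt((1/30)*(-20) + (12424 + 18754)/(-7014 - 2325)) = sqrt(-2/3 + 31178/(-9339)) = sqrt(-2/3 + 31178*(-1/9339)) = sqrt(-2/3 - 31178/9339) = sqrt(-12468/3113) = 2*I*sqrt(9703221)/3113 ≈ 2.0013*I)
P = -6 + I*sqrt(9703221)/3113 (P = -6 + (2*I*sqrt(9703221)/3113)/2 = -6 + I*sqrt(9703221)/3113 ≈ -6.0 + 1.0006*I)
1/P = 1/(-6 + I*sqrt(9703221)/3113)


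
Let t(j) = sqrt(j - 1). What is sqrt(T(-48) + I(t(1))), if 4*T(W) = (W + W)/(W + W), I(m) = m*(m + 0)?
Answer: 1/2 ≈ 0.50000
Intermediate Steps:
t(j) = sqrt(-1 + j)
I(m) = m**2 (I(m) = m*m = m**2)
T(W) = 1/4 (T(W) = ((W + W)/(W + W))/4 = ((2*W)/((2*W)))/4 = ((2*W)*(1/(2*W)))/4 = (1/4)*1 = 1/4)
sqrt(T(-48) + I(t(1))) = sqrt(1/4 + (sqrt(-1 + 1))**2) = sqrt(1/4 + (sqrt(0))**2) = sqrt(1/4 + 0**2) = sqrt(1/4 + 0) = sqrt(1/4) = 1/2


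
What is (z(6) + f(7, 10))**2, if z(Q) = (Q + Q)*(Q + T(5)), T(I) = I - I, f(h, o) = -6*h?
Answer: 900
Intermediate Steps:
T(I) = 0
z(Q) = 2*Q**2 (z(Q) = (Q + Q)*(Q + 0) = (2*Q)*Q = 2*Q**2)
(z(6) + f(7, 10))**2 = (2*6**2 - 6*7)**2 = (2*36 - 42)**2 = (72 - 42)**2 = 30**2 = 900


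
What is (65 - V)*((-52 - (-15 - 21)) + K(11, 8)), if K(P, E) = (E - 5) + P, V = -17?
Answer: -164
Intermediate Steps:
K(P, E) = -5 + E + P (K(P, E) = (-5 + E) + P = -5 + E + P)
(65 - V)*((-52 - (-15 - 21)) + K(11, 8)) = (65 - 1*(-17))*((-52 - (-15 - 21)) + (-5 + 8 + 11)) = (65 + 17)*((-52 - 1*(-36)) + 14) = 82*((-52 + 36) + 14) = 82*(-16 + 14) = 82*(-2) = -164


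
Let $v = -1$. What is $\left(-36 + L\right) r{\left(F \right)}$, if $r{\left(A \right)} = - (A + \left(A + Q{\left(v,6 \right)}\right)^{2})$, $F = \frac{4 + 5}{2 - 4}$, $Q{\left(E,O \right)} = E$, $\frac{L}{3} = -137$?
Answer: $\frac{46041}{4} \approx 11510.0$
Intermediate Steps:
$L = -411$ ($L = 3 \left(-137\right) = -411$)
$F = - \frac{9}{2}$ ($F = \frac{9}{-2} = 9 \left(- \frac{1}{2}\right) = - \frac{9}{2} \approx -4.5$)
$r{\left(A \right)} = - A - \left(-1 + A\right)^{2}$ ($r{\left(A \right)} = - (A + \left(A - 1\right)^{2}) = - (A + \left(-1 + A\right)^{2}) = - A - \left(-1 + A\right)^{2}$)
$\left(-36 + L\right) r{\left(F \right)} = \left(-36 - 411\right) \left(-1 - \frac{9}{2} - \left(- \frac{9}{2}\right)^{2}\right) = - 447 \left(-1 - \frac{9}{2} - \frac{81}{4}\right) = \left(-447\right) \left(- \frac{103}{4}\right) = \frac{46041}{4}$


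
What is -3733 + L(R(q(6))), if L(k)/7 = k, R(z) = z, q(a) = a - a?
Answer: -3733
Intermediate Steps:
q(a) = 0
L(k) = 7*k
-3733 + L(R(q(6))) = -3733 + 7*0 = -3733 + 0 = -3733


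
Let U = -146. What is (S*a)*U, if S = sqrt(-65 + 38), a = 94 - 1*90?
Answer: -1752*I*sqrt(3) ≈ -3034.6*I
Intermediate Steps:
a = 4 (a = 94 - 90 = 4)
S = 3*I*sqrt(3) (S = sqrt(-27) = 3*I*sqrt(3) ≈ 5.1962*I)
(S*a)*U = ((3*I*sqrt(3))*4)*(-146) = (12*I*sqrt(3))*(-146) = -1752*I*sqrt(3)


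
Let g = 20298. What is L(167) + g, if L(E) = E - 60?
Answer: 20405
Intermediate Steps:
L(E) = -60 + E
L(167) + g = (-60 + 167) + 20298 = 107 + 20298 = 20405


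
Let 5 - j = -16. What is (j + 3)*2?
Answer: 48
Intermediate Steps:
j = 21 (j = 5 - 1*(-16) = 5 + 16 = 21)
(j + 3)*2 = (21 + 3)*2 = 24*2 = 48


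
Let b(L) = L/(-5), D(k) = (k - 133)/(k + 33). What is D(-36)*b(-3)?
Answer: 169/5 ≈ 33.800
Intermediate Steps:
D(k) = (-133 + k)/(33 + k)
b(L) = -L/5 (b(L) = L*(-⅕) = -L/5)
D(-36)*b(-3) = ((-133 - 36)/(33 - 36))*(-⅕*(-3)) = (-169/(-3))*(⅗) = -⅓*(-169)*(⅗) = (169/3)*(⅗) = 169/5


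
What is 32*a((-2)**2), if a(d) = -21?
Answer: -672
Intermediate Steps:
32*a((-2)**2) = 32*(-21) = -672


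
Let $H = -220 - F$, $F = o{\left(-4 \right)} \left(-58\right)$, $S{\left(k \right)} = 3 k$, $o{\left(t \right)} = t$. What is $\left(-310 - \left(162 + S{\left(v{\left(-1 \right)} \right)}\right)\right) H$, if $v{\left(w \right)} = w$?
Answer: $211988$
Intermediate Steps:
$F = 232$ ($F = \left(-4\right) \left(-58\right) = 232$)
$H = -452$ ($H = -220 - 232 = -452$)
$\left(-310 - \left(162 + S{\left(v{\left(-1 \right)} \right)}\right)\right) H = \left(-310 - \left(162 + 3 \left(-1\right)\right)\right) \left(-452\right) = \left(-310 - 159\right) \left(-452\right) = \left(-469\right) \left(-452\right) = 211988$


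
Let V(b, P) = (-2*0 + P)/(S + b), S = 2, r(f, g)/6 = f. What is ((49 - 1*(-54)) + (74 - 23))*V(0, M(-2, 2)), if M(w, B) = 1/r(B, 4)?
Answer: 77/12 ≈ 6.4167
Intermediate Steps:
r(f, g) = 6*f
M(w, B) = 1/(6*B)
V(b, P) = P/(2 + b) (V(b, P) = (-2*0 + P)/(2 + b) = (0 + P)/(2 + b) = P/(2 + b))
((49 - 1*(-54)) + (74 - 23))*V(0, M(-2, 2)) = ((49 - 1*(-54)) + (74 - 23))*(((1/6)/2)/(2 + 0)) = ((49 + 54) + 51)*(((1/6)*(1/2))/2) = (103 + 51)*((1/12)*(1/2)) = 154*(1/24) = 77/12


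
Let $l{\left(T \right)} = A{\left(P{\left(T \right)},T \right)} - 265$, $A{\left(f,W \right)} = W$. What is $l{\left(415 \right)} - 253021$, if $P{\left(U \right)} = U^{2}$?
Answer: $-252871$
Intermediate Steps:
$l{\left(T \right)} = -265 + T$ ($l{\left(T \right)} = T - 265 = -265 + T$)
$l{\left(415 \right)} - 253021 = \left(-265 + 415\right) - 253021 = 150 - 253021 = -252871$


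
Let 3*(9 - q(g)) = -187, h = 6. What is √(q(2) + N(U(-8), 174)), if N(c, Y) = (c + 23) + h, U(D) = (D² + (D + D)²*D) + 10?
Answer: I*√16863/3 ≈ 43.286*I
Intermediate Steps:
q(g) = 214/3 (q(g) = 9 - ⅓*(-187) = 9 + 187/3 = 214/3)
U(D) = 10 + D² + 4*D³ (U(D) = (D² + (2*D)²*D) + 10 = (D² + (4*D²)*D) + 10 = (D² + 4*D³) + 10 = 10 + D² + 4*D³)
N(c, Y) = 29 + c (N(c, Y) = (c + 23) + 6 = (23 + c) + 6 = 29 + c)
√(q(2) + N(U(-8), 174)) = √(214/3 + (29 + (10 + (-8)² + 4*(-8)³))) = √(214/3 + (29 + (10 + 64 + 4*(-512)))) = √(214/3 + (29 + (10 + 64 - 2048))) = √(214/3 + (29 - 1974)) = √(214/3 - 1945) = √(-5621/3) = I*√16863/3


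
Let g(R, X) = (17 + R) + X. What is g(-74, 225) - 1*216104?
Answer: -215936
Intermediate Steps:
g(R, X) = 17 + R + X
g(-74, 225) - 1*216104 = (17 - 74 + 225) - 1*216104 = 168 - 216104 = -215936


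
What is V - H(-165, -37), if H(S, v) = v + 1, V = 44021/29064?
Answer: 1090325/29064 ≈ 37.515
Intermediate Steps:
V = 44021/29064 (V = 44021*(1/29064) = 44021/29064 ≈ 1.5146)
H(S, v) = 1 + v
V - H(-165, -37) = 44021/29064 - (1 - 37) = 44021/29064 - 1*(-36) = 44021/29064 + 36 = 1090325/29064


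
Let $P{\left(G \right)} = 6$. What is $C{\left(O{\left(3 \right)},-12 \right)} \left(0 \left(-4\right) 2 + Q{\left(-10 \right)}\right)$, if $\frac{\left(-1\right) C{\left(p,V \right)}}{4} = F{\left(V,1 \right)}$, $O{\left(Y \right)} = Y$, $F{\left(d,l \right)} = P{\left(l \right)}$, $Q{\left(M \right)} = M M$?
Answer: $-2400$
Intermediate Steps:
$Q{\left(M \right)} = M^{2}$
$F{\left(d,l \right)} = 6$
$C{\left(p,V \right)} = -24$ ($C{\left(p,V \right)} = \left(-4\right) 6 = -24$)
$C{\left(O{\left(3 \right)},-12 \right)} \left(0 \left(-4\right) 2 + Q{\left(-10 \right)}\right) = - 24 \left(0 \left(-4\right) 2 + \left(-10\right)^{2}\right) = - 24 \left(0 \cdot 2 + 100\right) = - 24 \left(0 + 100\right) = \left(-24\right) 100 = -2400$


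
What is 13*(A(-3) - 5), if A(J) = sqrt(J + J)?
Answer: -65 + 13*I*sqrt(6) ≈ -65.0 + 31.843*I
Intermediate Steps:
A(J) = sqrt(2)*sqrt(J) (A(J) = sqrt(2*J) = sqrt(2)*sqrt(J))
13*(A(-3) - 5) = 13*(sqrt(2)*sqrt(-3) - 5) = 13*(sqrt(2)*(I*sqrt(3)) - 5) = 13*(I*sqrt(6) - 5) = 13*(-5 + I*sqrt(6)) = -65 + 13*I*sqrt(6)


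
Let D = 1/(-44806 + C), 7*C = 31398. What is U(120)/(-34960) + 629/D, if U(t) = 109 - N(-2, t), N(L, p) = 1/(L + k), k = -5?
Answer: -221660728633/8740 ≈ -2.5362e+7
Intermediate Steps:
C = 31398/7 (C = (⅐)*31398 = 31398/7 ≈ 4485.4)
N(L, p) = 1/(-5 + L) (N(L, p) = 1/(L - 5) = 1/(-5 + L))
U(t) = 764/7 (U(t) = 109 - 1/(-5 - 2) = 109 - 1/(-7) = 109 - 1*(-⅐) = 109 + ⅐ = 764/7)
D = -7/282244 (D = 1/(-44806 + 31398/7) = 1/(-282244/7) = -7/282244 ≈ -2.4801e-5)
U(120)/(-34960) + 629/D = (764/7)/(-34960) + 629/(-7/282244) = (764/7)*(-1/34960) + 629*(-282244/7) = -191/61180 - 177531476/7 = -221660728633/8740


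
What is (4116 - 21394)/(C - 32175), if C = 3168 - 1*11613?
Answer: 8639/20310 ≈ 0.42536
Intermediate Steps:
C = -8445 (C = 3168 - 11613 = -8445)
(4116 - 21394)/(C - 32175) = (4116 - 21394)/(-8445 - 32175) = -17278/(-40620) = -17278*(-1/40620) = 8639/20310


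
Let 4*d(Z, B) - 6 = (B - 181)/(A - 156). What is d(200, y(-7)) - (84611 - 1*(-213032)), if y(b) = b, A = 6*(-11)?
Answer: -33038183/111 ≈ -2.9764e+5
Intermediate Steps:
A = -66
d(Z, B) = 1513/888 - B/888 (d(Z, B) = 3/2 + ((B - 181)/(-66 - 156))/4 = 3/2 + ((-181 + B)/(-222))/4 = 3/2 + ((-181 + B)*(-1/222))/4 = 3/2 + (181/222 - B/222)/4 = 3/2 + (181/888 - B/888) = 1513/888 - B/888)
d(200, y(-7)) - (84611 - 1*(-213032)) = (1513/888 - 1/888*(-7)) - (84611 - 1*(-213032)) = (1513/888 + 7/888) - (84611 + 213032) = 190/111 - 1*297643 = 190/111 - 297643 = -33038183/111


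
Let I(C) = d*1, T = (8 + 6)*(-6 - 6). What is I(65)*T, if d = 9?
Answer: -1512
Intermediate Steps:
T = -168 (T = 14*(-12) = -168)
I(C) = 9 (I(C) = 9*1 = 9)
I(65)*T = 9*(-168) = -1512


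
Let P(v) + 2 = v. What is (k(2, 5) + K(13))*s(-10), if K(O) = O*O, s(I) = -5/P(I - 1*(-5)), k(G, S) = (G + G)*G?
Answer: 885/7 ≈ 126.43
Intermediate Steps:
P(v) = -2 + v
k(G, S) = 2*G² (k(G, S) = (2*G)*G = 2*G²)
s(I) = -5/(3 + I) (s(I) = -5/(-2 + (I - 1*(-5))) = -5/(-2 + (I + 5)) = -5/(-2 + (5 + I)) = -5/(3 + I))
K(O) = O²
(k(2, 5) + K(13))*s(-10) = (2*2² + 13²)*(-5/(3 - 10)) = (2*4 + 169)*(-5/(-7)) = (8 + 169)*(-5*(-⅐)) = 177*(5/7) = 885/7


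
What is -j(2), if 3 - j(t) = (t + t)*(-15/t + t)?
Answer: -25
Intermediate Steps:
j(t) = 3 - 2*t*(t - 15/t) (j(t) = 3 - (t + t)*(-15/t + t) = 3 - 2*t*(t - 15/t))
-j(2) = -(33 - 2*2²) = -(33 - 2*4) = -(33 - 8) = -1*25 = -25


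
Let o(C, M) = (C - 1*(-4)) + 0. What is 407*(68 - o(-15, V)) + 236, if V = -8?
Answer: 32389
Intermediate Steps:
o(C, M) = 4 + C (o(C, M) = (C + 4) + 0 = (4 + C) + 0 = 4 + C)
407*(68 - o(-15, V)) + 236 = 407*(68 - (4 - 15)) + 236 = 407*(68 - 1*(-11)) + 236 = 407*(68 + 11) + 236 = 407*79 + 236 = 32153 + 236 = 32389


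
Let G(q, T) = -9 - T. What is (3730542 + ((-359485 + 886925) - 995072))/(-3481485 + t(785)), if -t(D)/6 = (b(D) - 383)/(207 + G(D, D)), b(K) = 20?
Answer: -1915328170/2043633873 ≈ -0.93722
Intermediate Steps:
t(D) = 2178/(198 - D) (t(D) = -6*(20 - 383)/(207 + (-9 - D)) = -(-2178)/(198 - D) = 2178/(198 - D))
(3730542 + ((-359485 + 886925) - 995072))/(-3481485 + t(785)) = (3730542 + ((-359485 + 886925) - 995072))/(-3481485 - 2178/(-198 + 785)) = (3730542 + (527440 - 995072))/(-3481485 - 2178/587) = (3730542 - 467632)/(-3481485 - 2178*1/587) = 3262910/(-3481485 - 2178/587) = 3262910/(-2043633873/587) = 3262910*(-587/2043633873) = -1915328170/2043633873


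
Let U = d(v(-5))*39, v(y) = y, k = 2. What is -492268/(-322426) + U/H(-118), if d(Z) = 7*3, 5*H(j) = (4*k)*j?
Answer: -427816739/152185072 ≈ -2.8112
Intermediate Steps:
H(j) = 8*j/5 (H(j) = ((4*2)*j)/5 = (8*j)/5 = 8*j/5)
d(Z) = 21
U = 819 (U = 21*39 = 819)
-492268/(-322426) + U/H(-118) = -492268/(-322426) + 819/(((8/5)*(-118))) = -492268*(-1/322426) + 819/(-944/5) = 246134/161213 + 819*(-5/944) = 246134/161213 - 4095/944 = -427816739/152185072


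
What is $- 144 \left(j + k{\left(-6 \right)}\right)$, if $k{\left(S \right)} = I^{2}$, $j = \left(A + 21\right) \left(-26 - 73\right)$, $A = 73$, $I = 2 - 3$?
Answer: $1339920$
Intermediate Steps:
$I = -1$ ($I = 2 - 3 = -1$)
$j = -9306$ ($j = \left(73 + 21\right) \left(-26 - 73\right) = 94 \left(-99\right) = -9306$)
$k{\left(S \right)} = 1$ ($k{\left(S \right)} = \left(-1\right)^{2} = 1$)
$- 144 \left(j + k{\left(-6 \right)}\right) = - 144 \left(-9306 + 1\right) = \left(-144\right) \left(-9305\right) = 1339920$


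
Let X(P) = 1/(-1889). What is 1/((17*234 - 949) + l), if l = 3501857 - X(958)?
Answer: 1889/6620729655 ≈ 2.8532e-7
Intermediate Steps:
X(P) = -1/1889
l = 6615007874/1889 (l = 3501857 - 1*(-1/1889) = 3501857 + 1/1889 = 6615007874/1889 ≈ 3.5019e+6)
1/((17*234 - 949) + l) = 1/((17*234 - 949) + 6615007874/1889) = 1/((3978 - 949) + 6615007874/1889) = 1/(3029 + 6615007874/1889) = 1/(6620729655/1889) = 1889/6620729655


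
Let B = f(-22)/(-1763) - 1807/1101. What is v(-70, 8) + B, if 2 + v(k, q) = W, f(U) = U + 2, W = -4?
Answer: -14810099/1941063 ≈ -7.6299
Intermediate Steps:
f(U) = 2 + U
v(k, q) = -6 (v(k, q) = -2 - 4 = -6)
B = -3163721/1941063 (B = (2 - 22)/(-1763) - 1807/1101 = -20*(-1/1763) - 1807*1/1101 = 20/1763 - 1807/1101 = -3163721/1941063 ≈ -1.6299)
v(-70, 8) + B = -6 - 3163721/1941063 = -14810099/1941063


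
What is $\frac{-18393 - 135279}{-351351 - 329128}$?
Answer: $\frac{153672}{680479} \approx 0.22583$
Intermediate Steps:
$\frac{-18393 - 135279}{-351351 - 329128} = - \frac{153672}{-680479} = \left(-153672\right) \left(- \frac{1}{680479}\right) = \frac{153672}{680479}$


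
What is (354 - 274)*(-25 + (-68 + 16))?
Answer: -6160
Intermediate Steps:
(354 - 274)*(-25 + (-68 + 16)) = 80*(-25 - 52) = 80*(-77) = -6160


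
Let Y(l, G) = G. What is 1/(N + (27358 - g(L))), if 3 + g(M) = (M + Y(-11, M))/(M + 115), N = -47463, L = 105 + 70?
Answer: -29/582993 ≈ -4.9743e-5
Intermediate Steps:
L = 175
g(M) = -3 + 2*M/(115 + M) (g(M) = -3 + (M + M)/(M + 115) = -3 + (2*M)/(115 + M) = -3 + 2*M/(115 + M))
1/(N + (27358 - g(L))) = 1/(-47463 + (27358 - (-345 - 1*175)/(115 + 175))) = 1/(-47463 + (27358 - (-345 - 175)/290)) = 1/(-47463 + (27358 - (-520)/290)) = 1/(-47463 + (27358 - 1*(-52/29))) = 1/(-47463 + (27358 + 52/29)) = 1/(-47463 + 793434/29) = 1/(-582993/29) = -29/582993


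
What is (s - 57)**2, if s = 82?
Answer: 625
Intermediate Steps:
(s - 57)**2 = (82 - 57)**2 = 25**2 = 625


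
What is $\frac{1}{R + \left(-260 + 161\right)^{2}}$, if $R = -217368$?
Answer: $- \frac{1}{207567} \approx -4.8177 \cdot 10^{-6}$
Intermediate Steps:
$\frac{1}{R + \left(-260 + 161\right)^{2}} = \frac{1}{-217368 + \left(-260 + 161\right)^{2}} = \frac{1}{-217368 + \left(-99\right)^{2}} = \frac{1}{-217368 + 9801} = \frac{1}{-207567} = - \frac{1}{207567}$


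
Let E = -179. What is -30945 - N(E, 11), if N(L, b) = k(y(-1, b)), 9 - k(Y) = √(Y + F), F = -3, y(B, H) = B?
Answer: -30954 + 2*I ≈ -30954.0 + 2.0*I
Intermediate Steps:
k(Y) = 9 - √(-3 + Y) (k(Y) = 9 - √(Y - 3) = 9 - √(-3 + Y))
N(L, b) = 9 - 2*I (N(L, b) = 9 - √(-3 - 1) = 9 - √(-4) = 9 - 2*I)
-30945 - N(E, 11) = -30945 - (9 - 2*I) = -30945 + (-9 + 2*I) = -30954 + 2*I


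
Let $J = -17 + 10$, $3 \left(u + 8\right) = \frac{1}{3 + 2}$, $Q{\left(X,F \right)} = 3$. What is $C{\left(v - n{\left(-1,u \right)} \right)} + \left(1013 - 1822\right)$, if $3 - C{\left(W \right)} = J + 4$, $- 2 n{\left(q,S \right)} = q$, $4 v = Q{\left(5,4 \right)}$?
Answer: $-803$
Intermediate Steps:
$v = \frac{3}{4}$ ($v = \frac{1}{4} \cdot 3 = \frac{3}{4} \approx 0.75$)
$u = - \frac{119}{15}$ ($u = -8 + \frac{1}{3 \left(3 + 2\right)} = -8 + \frac{1}{3 \cdot 5} = -8 + \frac{1}{3} \cdot \frac{1}{5} = -8 + \frac{1}{15} = - \frac{119}{15} \approx -7.9333$)
$n{\left(q,S \right)} = - \frac{q}{2}$
$J = -7$
$C{\left(W \right)} = 6$ ($C{\left(W \right)} = 3 - \left(-7 + 4\right) = 3 - -3 = 3 + 3 = 6$)
$C{\left(v - n{\left(-1,u \right)} \right)} + \left(1013 - 1822\right) = 6 + \left(1013 - 1822\right) = 6 - 809 = -803$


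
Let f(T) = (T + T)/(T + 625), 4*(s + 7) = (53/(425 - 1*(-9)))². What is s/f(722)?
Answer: -7100251173/1087944256 ≈ -6.5263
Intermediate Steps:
s = -5271159/753424 (s = -7 + (53/(425 - 1*(-9)))²/4 = -7 + (53/(425 + 9))²/4 = -7 + (53/434)²/4 = -7 + (¼)*(2809/188356) = -7 + 2809/753424 = -5271159/753424 ≈ -6.9963)
f(T) = 2*T/(625 + T) (f(T) = (2*T)/(625 + T) = 2*T/(625 + T))
s/f(722) = -5271159/(753424*(2*722/(625 + 722))) = -5271159/(753424*(2*722/1347)) = -5271159/(753424*(2*722*(1/1347))) = -5271159/(753424*1444/1347) = -5271159/753424*1347/1444 = -7100251173/1087944256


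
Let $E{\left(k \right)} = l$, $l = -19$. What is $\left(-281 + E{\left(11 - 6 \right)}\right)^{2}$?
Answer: $90000$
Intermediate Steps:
$E{\left(k \right)} = -19$
$\left(-281 + E{\left(11 - 6 \right)}\right)^{2} = \left(-281 - 19\right)^{2} = \left(-300\right)^{2} = 90000$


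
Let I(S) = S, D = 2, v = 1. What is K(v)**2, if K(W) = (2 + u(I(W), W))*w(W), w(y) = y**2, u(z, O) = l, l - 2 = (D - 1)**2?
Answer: 25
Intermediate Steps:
l = 3 (l = 2 + (2 - 1)**2 = 2 + 1**2 = 2 + 1 = 3)
u(z, O) = 3
K(W) = 5*W**2 (K(W) = (2 + 3)*W**2 = 5*W**2)
K(v)**2 = (5*1**2)**2 = (5*1)**2 = 5**2 = 25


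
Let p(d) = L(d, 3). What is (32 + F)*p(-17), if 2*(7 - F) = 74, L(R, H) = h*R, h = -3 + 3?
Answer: 0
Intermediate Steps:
h = 0
L(R, H) = 0 (L(R, H) = 0*R = 0)
p(d) = 0
F = -30 (F = 7 - 1/2*74 = 7 - 37 = -30)
(32 + F)*p(-17) = (32 - 30)*0 = 2*0 = 0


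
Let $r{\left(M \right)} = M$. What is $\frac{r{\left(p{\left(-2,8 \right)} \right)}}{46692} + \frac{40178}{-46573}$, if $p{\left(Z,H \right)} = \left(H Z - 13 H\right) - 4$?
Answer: $- \frac{470441557}{543646629} \approx -0.86534$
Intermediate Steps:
$p{\left(Z,H \right)} = -4 - 13 H + H Z$ ($p{\left(Z,H \right)} = \left(- 13 H + H Z\right) - 4 = -4 - 13 H + H Z$)
$\frac{r{\left(p{\left(-2,8 \right)} \right)}}{46692} + \frac{40178}{-46573} = \frac{-4 - 104 + 8 \left(-2\right)}{46692} + \frac{40178}{-46573} = \left(-4 - 104 - 16\right) \frac{1}{46692} + 40178 \left(- \frac{1}{46573}\right) = \left(-124\right) \frac{1}{46692} - \frac{40178}{46573} = - \frac{31}{11673} - \frac{40178}{46573} = - \frac{470441557}{543646629}$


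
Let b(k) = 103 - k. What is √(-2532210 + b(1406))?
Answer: I*√2533513 ≈ 1591.7*I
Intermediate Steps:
√(-2532210 + b(1406)) = √(-2532210 + (103 - 1*1406)) = √(-2532210 + (103 - 1406)) = √(-2532210 - 1303) = √(-2533513) = I*√2533513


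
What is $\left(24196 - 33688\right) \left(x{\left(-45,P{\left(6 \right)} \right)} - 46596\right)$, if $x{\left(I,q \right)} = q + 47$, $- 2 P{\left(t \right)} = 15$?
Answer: $441914298$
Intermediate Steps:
$P{\left(t \right)} = - \frac{15}{2}$ ($P{\left(t \right)} = \left(- \frac{1}{2}\right) 15 = - \frac{15}{2}$)
$x{\left(I,q \right)} = 47 + q$
$\left(24196 - 33688\right) \left(x{\left(-45,P{\left(6 \right)} \right)} - 46596\right) = \left(24196 - 33688\right) \left(\left(47 - \frac{15}{2}\right) - 46596\right) = - 9492 \left(\frac{79}{2} - 46596\right) = \left(-9492\right) \left(- \frac{93113}{2}\right) = 441914298$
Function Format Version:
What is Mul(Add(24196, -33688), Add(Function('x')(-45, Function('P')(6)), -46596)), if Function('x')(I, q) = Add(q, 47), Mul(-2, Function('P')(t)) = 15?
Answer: 441914298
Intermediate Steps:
Function('P')(t) = Rational(-15, 2) (Function('P')(t) = Mul(Rational(-1, 2), 15) = Rational(-15, 2))
Function('x')(I, q) = Add(47, q)
Mul(Add(24196, -33688), Add(Function('x')(-45, Function('P')(6)), -46596)) = Mul(Add(24196, -33688), Add(Add(47, Rational(-15, 2)), -46596)) = Mul(-9492, Add(Rational(79, 2), -46596)) = Mul(-9492, Rational(-93113, 2)) = 441914298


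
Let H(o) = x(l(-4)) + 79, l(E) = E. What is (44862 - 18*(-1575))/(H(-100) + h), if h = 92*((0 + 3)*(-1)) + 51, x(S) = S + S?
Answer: -36606/77 ≈ -475.40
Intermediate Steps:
x(S) = 2*S
H(o) = 71 (H(o) = 2*(-4) + 79 = -8 + 79 = 71)
h = -225 (h = 92*(3*(-1)) + 51 = 92*(-3) + 51 = -276 + 51 = -225)
(44862 - 18*(-1575))/(H(-100) + h) = (44862 - 18*(-1575))/(71 - 225) = (44862 + 28350)/(-154) = 73212*(-1/154) = -36606/77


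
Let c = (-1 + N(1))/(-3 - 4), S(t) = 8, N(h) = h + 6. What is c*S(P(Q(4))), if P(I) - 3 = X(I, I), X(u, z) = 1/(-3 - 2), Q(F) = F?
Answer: -48/7 ≈ -6.8571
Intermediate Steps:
N(h) = 6 + h
X(u, z) = -⅕ (X(u, z) = 1/(-5) = -⅕)
P(I) = 14/5 (P(I) = 3 - ⅕ = 14/5)
c = -6/7 (c = (-1 + (6 + 1))/(-3 - 4) = (-1 + 7)/(-7) = 6*(-⅐) = -6/7 ≈ -0.85714)
c*S(P(Q(4))) = -6/7*8 = -48/7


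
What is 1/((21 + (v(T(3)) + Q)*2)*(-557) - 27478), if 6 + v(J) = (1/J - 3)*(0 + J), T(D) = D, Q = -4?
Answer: -1/19123 ≈ -5.2293e-5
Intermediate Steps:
v(J) = -6 + J*(-3 + 1/J) (v(J) = -6 + (1/J - 3)*(0 + J) = -6 + (-3 + 1/J)*J = -6 + J*(-3 + 1/J))
1/((21 + (v(T(3)) + Q)*2)*(-557) - 27478) = 1/((21 + ((-5 - 3*3) - 4)*2)*(-557) - 27478) = 1/((21 + ((-5 - 9) - 4)*2)*(-557) - 27478) = 1/((21 + (-14 - 4)*2)*(-557) - 27478) = 1/((21 - 18*2)*(-557) - 27478) = 1/((21 - 36)*(-557) - 27478) = 1/(-15*(-557) - 27478) = 1/(8355 - 27478) = 1/(-19123) = -1/19123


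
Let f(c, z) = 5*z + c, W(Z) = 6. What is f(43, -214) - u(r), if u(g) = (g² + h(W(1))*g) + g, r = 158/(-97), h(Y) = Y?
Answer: -9580725/9409 ≈ -1018.3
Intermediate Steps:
f(c, z) = c + 5*z
r = -158/97 (r = 158*(-1/97) = -158/97 ≈ -1.6289)
u(g) = g² + 7*g (u(g) = (g² + 6*g) + g = g² + 7*g)
f(43, -214) - u(r) = (43 + 5*(-214)) - (-158)*(7 - 158/97)/97 = (43 - 1070) - (-158)*521/(97*97) = -1027 - 1*(-82318/9409) = -1027 + 82318/9409 = -9580725/9409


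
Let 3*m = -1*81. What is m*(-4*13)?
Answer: 1404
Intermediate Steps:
m = -27 (m = (-1*81)/3 = (⅓)*(-81) = -27)
m*(-4*13) = -(-108)*13 = -27*(-52) = 1404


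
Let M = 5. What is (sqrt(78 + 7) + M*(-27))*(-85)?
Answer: 11475 - 85*sqrt(85) ≈ 10691.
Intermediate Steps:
(sqrt(78 + 7) + M*(-27))*(-85) = (sqrt(78 + 7) + 5*(-27))*(-85) = (sqrt(85) - 135)*(-85) = (-135 + sqrt(85))*(-85) = 11475 - 85*sqrt(85)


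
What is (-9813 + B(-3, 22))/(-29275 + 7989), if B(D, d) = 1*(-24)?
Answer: 9837/21286 ≈ 0.46213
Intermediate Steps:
B(D, d) = -24
(-9813 + B(-3, 22))/(-29275 + 7989) = (-9813 - 24)/(-29275 + 7989) = -9837/(-21286) = -9837*(-1/21286) = 9837/21286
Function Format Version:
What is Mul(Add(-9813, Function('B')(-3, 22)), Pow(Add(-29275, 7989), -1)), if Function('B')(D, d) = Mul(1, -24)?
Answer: Rational(9837, 21286) ≈ 0.46213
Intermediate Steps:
Function('B')(D, d) = -24
Mul(Add(-9813, Function('B')(-3, 22)), Pow(Add(-29275, 7989), -1)) = Mul(Add(-9813, -24), Pow(Add(-29275, 7989), -1)) = Mul(-9837, Pow(-21286, -1)) = Mul(-9837, Rational(-1, 21286)) = Rational(9837, 21286)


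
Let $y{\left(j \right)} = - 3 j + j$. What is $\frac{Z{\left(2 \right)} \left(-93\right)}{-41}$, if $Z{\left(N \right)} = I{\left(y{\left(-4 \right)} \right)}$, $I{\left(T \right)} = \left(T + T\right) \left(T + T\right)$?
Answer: $\frac{23808}{41} \approx 580.68$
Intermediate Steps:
$y{\left(j \right)} = - 2 j$
$I{\left(T \right)} = 4 T^{2}$ ($I{\left(T \right)} = 2 T 2 T = 4 T^{2}$)
$Z{\left(N \right)} = 256$ ($Z{\left(N \right)} = 4 \left(\left(-2\right) \left(-4\right)\right)^{2} = 4 \cdot 8^{2} = 4 \cdot 64 = 256$)
$\frac{Z{\left(2 \right)} \left(-93\right)}{-41} = \frac{256 \left(-93\right)}{-41} = \left(-23808\right) \left(- \frac{1}{41}\right) = \frac{23808}{41}$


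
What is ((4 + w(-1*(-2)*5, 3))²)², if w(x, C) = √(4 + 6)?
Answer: (4 + √10)⁴ ≈ 2631.5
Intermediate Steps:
w(x, C) = √10
((4 + w(-1*(-2)*5, 3))²)² = ((4 + √10)²)² = (4 + √10)⁴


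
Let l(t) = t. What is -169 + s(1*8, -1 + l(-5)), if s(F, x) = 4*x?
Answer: -193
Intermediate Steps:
-169 + s(1*8, -1 + l(-5)) = -169 + 4*(-1 - 5) = -169 + 4*(-6) = -169 - 24 = -193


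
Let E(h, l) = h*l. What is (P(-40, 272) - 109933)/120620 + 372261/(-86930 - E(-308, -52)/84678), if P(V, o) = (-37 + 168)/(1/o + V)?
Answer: -1140186202369933721/219531498000582020 ≈ -5.1937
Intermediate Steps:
P(V, o) = 131/(V + 1/o)
(P(-40, 272) - 109933)/120620 + 372261/(-86930 - E(-308, -52)/84678) = (131*272/(1 - 40*272) - 109933)/120620 + 372261/(-86930 - (-308*(-52))/84678) = (131*272/(1 - 10880) - 109933)*(1/120620) + 372261/(-86930 - 16016/84678) = (131*272/(-10879) - 109933)*(1/120620) + 372261/(-86930 - 1*728/3849) = (131*272*(-1/10879) - 109933)*(1/120620) + 372261/(-86930 - 728/3849) = (-35632/10879 - 109933)*(1/120620) + 372261/(-334594298/3849) = -1195996739/10879*1/120620 + 372261*(-3849/334594298) = -1195996739/1312224980 - 1432832589/334594298 = -1140186202369933721/219531498000582020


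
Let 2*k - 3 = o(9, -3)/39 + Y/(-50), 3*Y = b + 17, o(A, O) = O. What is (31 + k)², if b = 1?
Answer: 443565721/422500 ≈ 1049.9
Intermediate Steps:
Y = 6 (Y = (1 + 17)/3 = (⅓)*18 = 6)
k = 911/650 (k = 3/2 + (-3/39 + 6/(-50))/2 = 3/2 + (-3*1/39 + 6*(-1/50))/2 = 3/2 + (-1/13 - 3/25)/2 = 3/2 + (½)*(-64/325) = 3/2 - 32/325 = 911/650 ≈ 1.4015)
(31 + k)² = (31 + 911/650)² = (21061/650)² = 443565721/422500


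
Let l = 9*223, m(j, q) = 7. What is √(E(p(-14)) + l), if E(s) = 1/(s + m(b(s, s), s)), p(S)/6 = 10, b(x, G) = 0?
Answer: √9009490/67 ≈ 44.800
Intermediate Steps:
p(S) = 60 (p(S) = 6*10 = 60)
l = 2007
E(s) = 1/(7 + s) (E(s) = 1/(s + 7) = 1/(7 + s))
√(E(p(-14)) + l) = √(1/(7 + 60) + 2007) = √(1/67 + 2007) = √(134470/67) = √9009490/67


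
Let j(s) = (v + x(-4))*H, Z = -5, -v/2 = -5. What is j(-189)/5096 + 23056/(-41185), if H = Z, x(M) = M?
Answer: -59364463/104939380 ≈ -0.56570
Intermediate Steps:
v = 10 (v = -2*(-5) = 10)
H = -5
j(s) = -30 (j(s) = (10 - 4)*(-5) = 6*(-5) = -30)
j(-189)/5096 + 23056/(-41185) = -30/5096 + 23056/(-41185) = -30*1/5096 + 23056*(-1/41185) = -15/2548 - 23056/41185 = -59364463/104939380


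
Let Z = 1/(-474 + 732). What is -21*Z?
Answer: -7/86 ≈ -0.081395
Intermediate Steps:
Z = 1/258 ≈ 0.0038760
-21*Z = -21*1/258 = -7/86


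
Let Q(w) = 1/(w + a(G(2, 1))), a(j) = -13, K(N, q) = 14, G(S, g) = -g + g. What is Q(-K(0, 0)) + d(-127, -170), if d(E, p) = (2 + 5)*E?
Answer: -24004/27 ≈ -889.04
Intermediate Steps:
G(S, g) = 0
d(E, p) = 7*E
Q(w) = 1/(-13 + w) (Q(w) = 1/(w - 13) = 1/(-13 + w))
Q(-K(0, 0)) + d(-127, -170) = 1/(-13 - 1*14) + 7*(-127) = 1/(-13 - 14) - 889 = 1/(-27) - 889 = -1/27 - 889 = -24004/27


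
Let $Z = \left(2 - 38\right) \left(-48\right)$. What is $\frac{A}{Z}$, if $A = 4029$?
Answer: $\frac{1343}{576} \approx 2.3316$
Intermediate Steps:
$Z = 1728$ ($Z = \left(-36\right) \left(-48\right) = 1728$)
$\frac{A}{Z} = \frac{4029}{1728} = 4029 \cdot \frac{1}{1728} = \frac{1343}{576}$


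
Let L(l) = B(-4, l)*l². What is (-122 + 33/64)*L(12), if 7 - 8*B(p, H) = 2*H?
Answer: 1189575/32 ≈ 37174.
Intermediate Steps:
B(p, H) = 7/8 - H/4
L(l) = l²*(7/8 - l/4) (L(l) = (7/8 - l/4)*l² = l²*(7/8 - l/4))
(-122 + 33/64)*L(12) = (-122 + 33/64)*((⅛)*12²*(7 - 2*12)) = (-122 + 33*(1/64))*((⅛)*144*(7 - 24)) = (-122 + 33/64)*((⅛)*144*(-17)) = -7775/64*(-306) = 1189575/32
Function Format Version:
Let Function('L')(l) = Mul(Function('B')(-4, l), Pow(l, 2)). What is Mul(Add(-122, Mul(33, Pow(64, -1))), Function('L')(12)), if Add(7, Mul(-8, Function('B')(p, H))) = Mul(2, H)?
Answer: Rational(1189575, 32) ≈ 37174.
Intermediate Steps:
Function('B')(p, H) = Add(Rational(7, 8), Mul(Rational(-1, 4), H)) (Function('B')(p, H) = Add(Rational(7, 8), Mul(Rational(-1, 8), Mul(2, H))) = Add(Rational(7, 8), Mul(Rational(-1, 4), H)))
Function('L')(l) = Mul(Pow(l, 2), Add(Rational(7, 8), Mul(Rational(-1, 4), l))) (Function('L')(l) = Mul(Add(Rational(7, 8), Mul(Rational(-1, 4), l)), Pow(l, 2)) = Mul(Pow(l, 2), Add(Rational(7, 8), Mul(Rational(-1, 4), l))))
Mul(Add(-122, Mul(33, Pow(64, -1))), Function('L')(12)) = Mul(Add(-122, Mul(33, Pow(64, -1))), Mul(Rational(1, 8), Pow(12, 2), Add(7, Mul(-2, 12)))) = Mul(Add(-122, Mul(33, Rational(1, 64))), Mul(Rational(1, 8), 144, Add(7, -24))) = Mul(Add(-122, Rational(33, 64)), Mul(Rational(1, 8), 144, -17)) = Mul(Rational(-7775, 64), -306) = Rational(1189575, 32)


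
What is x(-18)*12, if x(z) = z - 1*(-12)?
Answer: -72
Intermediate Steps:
x(z) = 12 + z (x(z) = z + 12 = 12 + z)
x(-18)*12 = (12 - 18)*12 = -6*12 = -72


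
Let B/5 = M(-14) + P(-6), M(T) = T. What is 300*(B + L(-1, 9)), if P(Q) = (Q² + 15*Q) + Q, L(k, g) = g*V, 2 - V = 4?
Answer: -116400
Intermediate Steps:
V = -2 (V = 2 - 1*4 = 2 - 4 = -2)
L(k, g) = -2*g (L(k, g) = g*(-2) = -2*g)
P(Q) = Q² + 16*Q
B = -370 (B = 5*(-14 - 6*(16 - 6)) = 5*(-14 - 6*10) = 5*(-14 - 60) = 5*(-74) = -370)
300*(B + L(-1, 9)) = 300*(-370 - 2*9) = 300*(-370 - 18) = 300*(-388) = -116400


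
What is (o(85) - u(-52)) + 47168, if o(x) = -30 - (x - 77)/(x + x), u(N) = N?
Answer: 4011146/85 ≈ 47190.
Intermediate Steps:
o(x) = -30 - (-77 + x)/(2*x)
(o(85) - u(-52)) + 47168 = ((1/2)*(77 - 61*85)/85 - 1*(-52)) + 47168 = ((1/2)*(1/85)*(77 - 5185) + 52) + 47168 = ((1/2)*(1/85)*(-5108) + 52) + 47168 = (-2554/85 + 52) + 47168 = 1866/85 + 47168 = 4011146/85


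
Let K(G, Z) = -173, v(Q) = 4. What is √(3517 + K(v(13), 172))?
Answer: 4*√209 ≈ 57.827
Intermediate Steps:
√(3517 + K(v(13), 172)) = √(3517 - 173) = √3344 = 4*√209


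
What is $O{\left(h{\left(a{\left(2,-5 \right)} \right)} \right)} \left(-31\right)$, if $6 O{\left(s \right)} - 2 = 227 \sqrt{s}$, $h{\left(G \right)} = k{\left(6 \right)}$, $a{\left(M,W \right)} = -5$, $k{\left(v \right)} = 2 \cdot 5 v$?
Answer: $- \frac{31}{3} - \frac{7037 \sqrt{15}}{3} \approx -9095.1$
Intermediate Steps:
$k{\left(v \right)} = 10 v$
$h{\left(G \right)} = 60$ ($h{\left(G \right)} = 10 \cdot 6 = 60$)
$O{\left(s \right)} = \frac{1}{3} + \frac{227 \sqrt{s}}{6}$
$O{\left(h{\left(a{\left(2,-5 \right)} \right)} \right)} \left(-31\right) = \left(\frac{1}{3} + \frac{227 \sqrt{60}}{6}\right) \left(-31\right) = \left(\frac{1}{3} + \frac{227 \cdot 2 \sqrt{15}}{6}\right) \left(-31\right) = \left(\frac{1}{3} + \frac{227 \sqrt{15}}{3}\right) \left(-31\right) = - \frac{31}{3} - \frac{7037 \sqrt{15}}{3}$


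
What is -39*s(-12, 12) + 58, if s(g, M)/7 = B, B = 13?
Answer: -3491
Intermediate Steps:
s(g, M) = 91 (s(g, M) = 7*13 = 91)
-39*s(-12, 12) + 58 = -39*91 + 58 = -3549 + 58 = -3491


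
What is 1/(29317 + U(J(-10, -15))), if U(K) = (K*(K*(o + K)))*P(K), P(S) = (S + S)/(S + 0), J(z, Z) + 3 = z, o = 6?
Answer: 1/26951 ≈ 3.7104e-5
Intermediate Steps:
J(z, Z) = -3 + z
P(S) = 2 (P(S) = (2*S)/S = 2)
U(K) = 2*K**2*(6 + K) (U(K) = (K*(K*(6 + K)))*2 = (K**2*(6 + K))*2 = 2*K**2*(6 + K))
1/(29317 + U(J(-10, -15))) = 1/(29317 + 2*(-3 - 10)**2*(6 + (-3 - 10))) = 1/(29317 + 2*(-13)**2*(6 - 13)) = 1/(29317 + 2*169*(-7)) = 1/(29317 - 2366) = 1/26951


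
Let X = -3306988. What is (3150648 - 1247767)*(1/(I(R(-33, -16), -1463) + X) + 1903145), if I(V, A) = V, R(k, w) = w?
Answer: 11976177615515655099/3307004 ≈ 3.6215e+12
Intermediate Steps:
(3150648 - 1247767)*(1/(I(R(-33, -16), -1463) + X) + 1903145) = (3150648 - 1247767)*(1/(-16 - 3306988) + 1903145) = 1902881*(1/(-3307004) + 1903145) = 1902881*(-1/3307004 + 1903145) = 1902881*(6293708127579/3307004) = 11976177615515655099/3307004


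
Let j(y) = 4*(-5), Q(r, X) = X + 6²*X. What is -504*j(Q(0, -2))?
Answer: 10080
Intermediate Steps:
Q(r, X) = 37*X (Q(r, X) = X + 36*X = 37*X)
j(y) = -20
-504*j(Q(0, -2)) = -504*(-20) = 10080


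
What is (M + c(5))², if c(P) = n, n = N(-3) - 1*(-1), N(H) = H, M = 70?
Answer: 4624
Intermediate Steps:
n = -2 (n = -3 - 1*(-1) = -3 + 1 = -2)
c(P) = -2
(M + c(5))² = (70 - 2)² = 68² = 4624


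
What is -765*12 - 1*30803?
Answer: -39983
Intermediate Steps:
-765*12 - 1*30803 = -9180 - 30803 = -39983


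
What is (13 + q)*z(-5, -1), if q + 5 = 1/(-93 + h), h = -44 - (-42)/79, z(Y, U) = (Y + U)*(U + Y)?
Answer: 3102084/10781 ≈ 287.74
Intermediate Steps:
z(Y, U) = (U + Y)**2 (z(Y, U) = (U + Y)*(U + Y) = (U + Y)**2)
h = -3434/79 (h = -44 - (-42)/79 = -44 - 1*(-42/79) = -44 + 42/79 = -3434/79 ≈ -43.468)
q = -53984/10781 (q = -5 + 1/(-93 - 3434/79) = -5 + 1/(-10781/79) = -5 - 79/10781 = -53984/10781 ≈ -5.0073)
(13 + q)*z(-5, -1) = (13 - 53984/10781)*(-1 - 5)**2 = (86169/10781)*(-6)**2 = (86169/10781)*36 = 3102084/10781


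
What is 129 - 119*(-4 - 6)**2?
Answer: -11771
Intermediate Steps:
129 - 119*(-4 - 6)**2 = 129 - 119*(-10)**2 = 129 - 119*100 = 129 - 11900 = -11771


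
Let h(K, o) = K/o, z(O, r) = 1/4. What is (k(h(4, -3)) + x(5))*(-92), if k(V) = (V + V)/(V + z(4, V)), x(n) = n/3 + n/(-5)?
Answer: -11224/39 ≈ -287.79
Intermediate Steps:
z(O, r) = ¼
x(n) = 2*n/15 (x(n) = n*(⅓) + n*(-⅕) = n/3 - n/5 = 2*n/15)
k(V) = 2*V/(¼ + V) (k(V) = (V + V)/(V + ¼) = (2*V)/(¼ + V) = 2*V/(¼ + V))
(k(h(4, -3)) + x(5))*(-92) = (8*(4/(-3))/(1 + 4*(4/(-3))) + (2/15)*5)*(-92) = (8*(4*(-⅓))/(1 + 4*(4*(-⅓))) + ⅔)*(-92) = (8*(-4/3)/(1 + 4*(-4/3)) + ⅔)*(-92) = (8*(-4/3)/(1 - 16/3) + ⅔)*(-92) = (8*(-4/3)/(-13/3) + ⅔)*(-92) = (8*(-4/3)*(-3/13) + ⅔)*(-92) = (32/13 + ⅔)*(-92) = (122/39)*(-92) = -11224/39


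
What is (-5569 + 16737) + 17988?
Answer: 29156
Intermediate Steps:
(-5569 + 16737) + 17988 = 11168 + 17988 = 29156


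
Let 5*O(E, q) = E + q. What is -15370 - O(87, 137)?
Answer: -77074/5 ≈ -15415.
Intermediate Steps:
O(E, q) = E/5 + q/5 (O(E, q) = (E + q)/5 = E/5 + q/5)
-15370 - O(87, 137) = -15370 - ((1/5)*87 + (1/5)*137) = -15370 - (87/5 + 137/5) = -15370 - 1*224/5 = -15370 - 224/5 = -77074/5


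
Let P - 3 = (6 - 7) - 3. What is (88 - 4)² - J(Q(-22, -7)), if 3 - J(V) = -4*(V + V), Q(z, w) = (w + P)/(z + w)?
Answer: 204473/29 ≈ 7050.8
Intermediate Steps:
P = -1 (P = 3 + ((6 - 7) - 3) = 3 + (-1 - 3) = 3 - 4 = -1)
Q(z, w) = (-1 + w)/(w + z) (Q(z, w) = (w - 1)/(z + w) = (-1 + w)/(w + z))
J(V) = 3 + 8*V (J(V) = 3 - (-4)*(V + V) = 3 - (-4)*2*V = 3 - (-8)*V = 3 + 8*V)
(88 - 4)² - J(Q(-22, -7)) = (88 - 4)² - (3 + 8*((-1 - 7)/(-7 - 22))) = 84² - (3 + 8*(-8/(-29))) = 7056 - (3 + 8*(-1/29*(-8))) = 7056 - (3 + 8*(8/29)) = 7056 - (3 + 64/29) = 7056 - 1*151/29 = 7056 - 151/29 = 204473/29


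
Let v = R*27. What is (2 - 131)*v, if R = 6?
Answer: -20898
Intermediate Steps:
v = 162 (v = 6*27 = 162)
(2 - 131)*v = (2 - 131)*162 = -129*162 = -20898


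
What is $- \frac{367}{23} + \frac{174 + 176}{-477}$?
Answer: $- \frac{183109}{10971} \approx -16.69$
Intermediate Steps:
$- \frac{367}{23} + \frac{174 + 176}{-477} = \left(-367\right) \frac{1}{23} + 350 \left(- \frac{1}{477}\right) = - \frac{367}{23} - \frac{350}{477} = - \frac{183109}{10971}$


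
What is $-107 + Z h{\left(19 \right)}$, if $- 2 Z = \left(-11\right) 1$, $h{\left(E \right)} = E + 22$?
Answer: $\frac{237}{2} \approx 118.5$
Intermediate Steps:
$h{\left(E \right)} = 22 + E$
$Z = \frac{11}{2}$ ($Z = - \frac{\left(-11\right) 1}{2} = \left(- \frac{1}{2}\right) \left(-11\right) = \frac{11}{2} \approx 5.5$)
$-107 + Z h{\left(19 \right)} = -107 + \frac{11 \left(22 + 19\right)}{2} = -107 + \frac{11}{2} \cdot 41 = -107 + \frac{451}{2} = \frac{237}{2}$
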